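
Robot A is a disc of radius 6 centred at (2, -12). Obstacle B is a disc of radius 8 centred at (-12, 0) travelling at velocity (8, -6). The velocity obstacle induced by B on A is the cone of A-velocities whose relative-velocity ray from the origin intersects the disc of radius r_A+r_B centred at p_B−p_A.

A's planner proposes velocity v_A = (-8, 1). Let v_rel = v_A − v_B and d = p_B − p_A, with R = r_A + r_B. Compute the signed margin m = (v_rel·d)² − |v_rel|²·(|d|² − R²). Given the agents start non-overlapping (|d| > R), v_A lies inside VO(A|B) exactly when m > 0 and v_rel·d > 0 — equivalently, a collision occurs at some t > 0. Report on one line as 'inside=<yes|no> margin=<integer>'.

d = (-14, 12),  |d|² = 340;  R = 6+8 = 14,  c = 340−14² = 144
v_rel = (-16, 7),  |v_rel|² = 305;  v_rel·d = (-16)·(-14) + (7)·(12) = 308
305·t² − 616·t + 144 = 0  ⇒  m = 308² − 305·144 = 50944
m = 50944 > 0,  v_rel·d = 308 > 0  ⇒  inside

inside=yes margin=50944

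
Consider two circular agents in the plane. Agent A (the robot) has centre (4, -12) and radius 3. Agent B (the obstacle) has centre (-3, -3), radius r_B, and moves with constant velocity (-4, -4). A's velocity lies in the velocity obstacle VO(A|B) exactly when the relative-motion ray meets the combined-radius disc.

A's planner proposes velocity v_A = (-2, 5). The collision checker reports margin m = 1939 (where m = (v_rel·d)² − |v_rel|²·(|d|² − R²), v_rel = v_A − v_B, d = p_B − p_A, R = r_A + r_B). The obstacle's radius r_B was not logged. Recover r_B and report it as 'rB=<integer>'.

m = 1939
d = (-7, 9);  v_rel = (2, 9),  |v_rel|² = 85
v_rel×d = (2)·(9) − (9)·(-7) = 81
since m = R²·85 − 81²:  R² = (6561 + 1939) / 85 = 100
R = √100 = 10  ⇒  r_B = 10 − 3 = 7

rB=7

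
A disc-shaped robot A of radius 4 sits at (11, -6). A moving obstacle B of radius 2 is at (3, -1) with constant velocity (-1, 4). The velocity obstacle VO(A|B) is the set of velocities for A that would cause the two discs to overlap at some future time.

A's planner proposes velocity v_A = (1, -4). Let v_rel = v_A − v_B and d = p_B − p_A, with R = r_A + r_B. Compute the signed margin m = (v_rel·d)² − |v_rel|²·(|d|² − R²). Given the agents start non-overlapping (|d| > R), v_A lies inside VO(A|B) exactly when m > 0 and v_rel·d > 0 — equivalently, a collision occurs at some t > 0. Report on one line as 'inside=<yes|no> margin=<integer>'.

d = (-8, 5),  |d|² = 89;  R = 4+2 = 6,  c = 89−6² = 53
v_rel = (2, -8),  |v_rel|² = 68;  v_rel·d = (2)·(-8) + (-8)·(5) = -56
68·t² + 112·t + 53 = 0  ⇒  m = (-56)² − 68·53 = -468
m = -468 < 0,  v_rel·d = -56 < 0  ⇒  outside

inside=no margin=-468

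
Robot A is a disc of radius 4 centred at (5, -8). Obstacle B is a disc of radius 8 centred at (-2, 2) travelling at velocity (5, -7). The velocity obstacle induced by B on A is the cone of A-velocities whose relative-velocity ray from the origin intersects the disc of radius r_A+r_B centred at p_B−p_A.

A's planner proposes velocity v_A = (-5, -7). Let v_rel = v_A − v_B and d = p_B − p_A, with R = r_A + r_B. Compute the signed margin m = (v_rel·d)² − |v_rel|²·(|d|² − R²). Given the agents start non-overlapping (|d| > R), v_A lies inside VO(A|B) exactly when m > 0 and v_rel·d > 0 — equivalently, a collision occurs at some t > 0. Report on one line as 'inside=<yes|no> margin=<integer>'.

d = (-7, 10),  |d|² = 149;  R = 4+8 = 12,  c = 149−12² = 5
v_rel = (-10, 0),  |v_rel|² = 100;  v_rel·d = (-10)·(-7) + (0)·(10) = 70
100·t² − 140·t + 5 = 0  ⇒  m = 70² − 100·5 = 4400
m = 4400 > 0,  v_rel·d = 70 > 0  ⇒  inside

inside=yes margin=4400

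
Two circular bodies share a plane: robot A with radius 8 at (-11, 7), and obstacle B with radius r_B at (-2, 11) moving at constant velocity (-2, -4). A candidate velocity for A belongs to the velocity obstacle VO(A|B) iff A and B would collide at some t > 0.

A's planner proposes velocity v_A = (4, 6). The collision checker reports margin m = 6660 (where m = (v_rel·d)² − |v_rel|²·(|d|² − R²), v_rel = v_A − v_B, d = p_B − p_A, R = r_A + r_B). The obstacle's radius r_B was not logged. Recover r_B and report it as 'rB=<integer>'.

m = 6660
d = (9, 4);  v_rel = (6, 10),  |v_rel|² = 136
v_rel×d = (6)·(4) − (10)·(9) = -66
since m = R²·136 − (-66)²:  R² = (4356 + 6660) / 136 = 81
R = √81 = 9  ⇒  r_B = 9 − 8 = 1

rB=1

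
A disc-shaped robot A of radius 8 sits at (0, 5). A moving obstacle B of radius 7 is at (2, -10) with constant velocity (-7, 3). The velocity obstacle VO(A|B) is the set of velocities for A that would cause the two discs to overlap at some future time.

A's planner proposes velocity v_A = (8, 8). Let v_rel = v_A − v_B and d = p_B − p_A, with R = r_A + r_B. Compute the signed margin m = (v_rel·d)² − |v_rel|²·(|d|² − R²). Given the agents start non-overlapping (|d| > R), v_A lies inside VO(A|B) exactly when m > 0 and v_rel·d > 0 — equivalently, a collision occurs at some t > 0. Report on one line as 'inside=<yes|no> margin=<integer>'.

d = (2, -15),  |d|² = 229;  R = 8+7 = 15,  c = 229−15² = 4
v_rel = (15, 5),  |v_rel|² = 250;  v_rel·d = (15)·(2) + (5)·(-15) = -45
250·t² + 90·t + 4 = 0  ⇒  m = (-45)² − 250·4 = 1025
m = 1025 > 0,  v_rel·d = -45 < 0  ⇒  outside

inside=no margin=1025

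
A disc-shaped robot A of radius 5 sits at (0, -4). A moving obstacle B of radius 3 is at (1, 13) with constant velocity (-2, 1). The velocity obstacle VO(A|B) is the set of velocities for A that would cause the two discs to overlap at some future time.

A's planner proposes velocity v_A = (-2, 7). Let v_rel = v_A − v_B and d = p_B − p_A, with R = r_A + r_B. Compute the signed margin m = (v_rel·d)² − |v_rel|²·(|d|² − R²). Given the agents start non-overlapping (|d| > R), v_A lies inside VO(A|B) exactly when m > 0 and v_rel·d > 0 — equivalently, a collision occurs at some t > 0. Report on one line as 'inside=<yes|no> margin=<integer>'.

d = (1, 17),  |d|² = 290;  R = 5+3 = 8,  c = 290−8² = 226
v_rel = (0, 6),  |v_rel|² = 36;  v_rel·d = (0)·(1) + (6)·(17) = 102
36·t² − 204·t + 226 = 0  ⇒  m = 102² − 36·226 = 2268
m = 2268 > 0,  v_rel·d = 102 > 0  ⇒  inside

inside=yes margin=2268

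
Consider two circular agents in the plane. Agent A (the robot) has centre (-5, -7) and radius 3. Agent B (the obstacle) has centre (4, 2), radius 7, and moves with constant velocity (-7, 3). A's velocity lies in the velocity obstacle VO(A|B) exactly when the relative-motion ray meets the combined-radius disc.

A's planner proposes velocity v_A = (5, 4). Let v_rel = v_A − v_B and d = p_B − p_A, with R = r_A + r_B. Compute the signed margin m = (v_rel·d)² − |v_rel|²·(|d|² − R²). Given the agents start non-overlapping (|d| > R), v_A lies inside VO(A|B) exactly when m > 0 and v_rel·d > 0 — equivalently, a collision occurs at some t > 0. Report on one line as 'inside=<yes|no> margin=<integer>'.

d = (9, 9),  |d|² = 162;  R = 3+7 = 10,  c = 162−10² = 62
v_rel = (12, 1),  |v_rel|² = 145;  v_rel·d = (12)·(9) + (1)·(9) = 117
145·t² − 234·t + 62 = 0  ⇒  m = 117² − 145·62 = 4699
m = 4699 > 0,  v_rel·d = 117 > 0  ⇒  inside

inside=yes margin=4699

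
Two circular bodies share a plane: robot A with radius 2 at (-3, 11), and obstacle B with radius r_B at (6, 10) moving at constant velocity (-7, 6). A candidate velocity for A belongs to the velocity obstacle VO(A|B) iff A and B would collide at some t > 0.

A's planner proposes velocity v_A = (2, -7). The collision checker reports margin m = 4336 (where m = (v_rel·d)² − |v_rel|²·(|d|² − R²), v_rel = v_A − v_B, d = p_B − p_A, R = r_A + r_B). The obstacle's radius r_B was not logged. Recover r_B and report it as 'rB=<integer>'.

m = 4336
d = (9, -1);  v_rel = (9, -13),  |v_rel|² = 250
v_rel×d = (9)·(-1) − (-13)·(9) = 108
since m = R²·250 − 108²:  R² = (11664 + 4336) / 250 = 64
R = √64 = 8  ⇒  r_B = 8 − 2 = 6

rB=6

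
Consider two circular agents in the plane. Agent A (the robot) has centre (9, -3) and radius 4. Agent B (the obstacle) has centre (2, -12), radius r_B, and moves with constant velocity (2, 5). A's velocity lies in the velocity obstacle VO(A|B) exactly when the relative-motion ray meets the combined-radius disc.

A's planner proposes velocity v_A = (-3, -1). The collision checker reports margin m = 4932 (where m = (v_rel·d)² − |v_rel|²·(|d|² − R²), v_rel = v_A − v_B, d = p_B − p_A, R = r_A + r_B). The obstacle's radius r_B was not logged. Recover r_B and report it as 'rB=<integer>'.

m = 4932
d = (-7, -9);  v_rel = (-5, -6),  |v_rel|² = 61
v_rel×d = (-5)·(-9) − (-6)·(-7) = 3
since m = R²·61 − 3²:  R² = (9 + 4932) / 61 = 81
R = √81 = 9  ⇒  r_B = 9 − 4 = 5

rB=5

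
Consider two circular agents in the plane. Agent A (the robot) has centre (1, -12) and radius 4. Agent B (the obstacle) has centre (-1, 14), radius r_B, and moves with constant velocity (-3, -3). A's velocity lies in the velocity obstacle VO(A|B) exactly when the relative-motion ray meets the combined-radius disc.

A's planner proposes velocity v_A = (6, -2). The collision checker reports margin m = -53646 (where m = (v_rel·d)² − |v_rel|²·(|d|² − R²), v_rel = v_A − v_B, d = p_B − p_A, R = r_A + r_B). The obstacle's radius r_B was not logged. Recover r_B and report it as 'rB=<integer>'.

m = -53646
d = (-2, 26);  v_rel = (9, 1),  |v_rel|² = 82
v_rel×d = (9)·(26) − (1)·(-2) = 236
since m = R²·82 − 236²:  R² = (55696 + -53646) / 82 = 25
R = √25 = 5  ⇒  r_B = 5 − 4 = 1

rB=1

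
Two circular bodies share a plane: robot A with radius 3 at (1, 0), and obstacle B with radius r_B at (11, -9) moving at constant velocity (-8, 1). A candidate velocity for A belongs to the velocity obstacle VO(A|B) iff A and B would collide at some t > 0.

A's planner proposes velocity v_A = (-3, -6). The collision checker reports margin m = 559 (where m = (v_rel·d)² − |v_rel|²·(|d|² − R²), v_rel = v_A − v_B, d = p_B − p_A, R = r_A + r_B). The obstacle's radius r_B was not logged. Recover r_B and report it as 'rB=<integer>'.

m = 559
d = (10, -9);  v_rel = (5, -7),  |v_rel|² = 74
v_rel×d = (5)·(-9) − (-7)·(10) = 25
since m = R²·74 − 25²:  R² = (625 + 559) / 74 = 16
R = √16 = 4  ⇒  r_B = 4 − 3 = 1

rB=1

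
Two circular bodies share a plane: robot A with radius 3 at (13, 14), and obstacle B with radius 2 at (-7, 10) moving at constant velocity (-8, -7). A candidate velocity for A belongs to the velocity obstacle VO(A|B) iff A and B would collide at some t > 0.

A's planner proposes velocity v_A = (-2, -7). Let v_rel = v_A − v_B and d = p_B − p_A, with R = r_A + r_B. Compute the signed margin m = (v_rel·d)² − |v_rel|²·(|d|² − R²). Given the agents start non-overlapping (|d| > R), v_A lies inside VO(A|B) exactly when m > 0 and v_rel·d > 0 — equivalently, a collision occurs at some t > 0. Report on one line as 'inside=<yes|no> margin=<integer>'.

d = (-20, -4),  |d|² = 416;  R = 3+2 = 5,  c = 416−5² = 391
v_rel = (6, 0),  |v_rel|² = 36;  v_rel·d = (6)·(-20) + (0)·(-4) = -120
36·t² + 240·t + 391 = 0  ⇒  m = (-120)² − 36·391 = 324
m = 324 > 0,  v_rel·d = -120 < 0  ⇒  outside

inside=no margin=324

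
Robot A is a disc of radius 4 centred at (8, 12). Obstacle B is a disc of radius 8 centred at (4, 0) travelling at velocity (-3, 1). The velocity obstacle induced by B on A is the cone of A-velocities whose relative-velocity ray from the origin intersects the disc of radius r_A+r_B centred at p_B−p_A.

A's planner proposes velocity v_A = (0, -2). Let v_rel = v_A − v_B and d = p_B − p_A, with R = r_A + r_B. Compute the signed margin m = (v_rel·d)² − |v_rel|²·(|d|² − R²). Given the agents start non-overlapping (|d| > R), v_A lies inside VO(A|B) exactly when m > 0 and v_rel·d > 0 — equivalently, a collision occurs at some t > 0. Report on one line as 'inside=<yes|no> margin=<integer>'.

d = (-4, -12),  |d|² = 160;  R = 4+8 = 12,  c = 160−12² = 16
v_rel = (3, -3),  |v_rel|² = 18;  v_rel·d = (3)·(-4) + (-3)·(-12) = 24
18·t² − 48·t + 16 = 0  ⇒  m = 24² − 18·16 = 288
m = 288 > 0,  v_rel·d = 24 > 0  ⇒  inside

inside=yes margin=288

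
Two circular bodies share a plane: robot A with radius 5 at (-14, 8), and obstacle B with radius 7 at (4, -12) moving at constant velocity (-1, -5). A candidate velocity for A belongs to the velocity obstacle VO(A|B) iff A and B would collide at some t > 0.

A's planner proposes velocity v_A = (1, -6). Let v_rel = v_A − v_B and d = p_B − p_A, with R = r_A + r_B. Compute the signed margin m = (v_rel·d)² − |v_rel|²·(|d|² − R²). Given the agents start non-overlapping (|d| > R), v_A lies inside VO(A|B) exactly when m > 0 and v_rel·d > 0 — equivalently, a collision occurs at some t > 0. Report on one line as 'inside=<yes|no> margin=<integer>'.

d = (18, -20),  |d|² = 724;  R = 5+7 = 12,  c = 724−12² = 580
v_rel = (2, -1),  |v_rel|² = 5;  v_rel·d = (2)·(18) + (-1)·(-20) = 56
5·t² − 112·t + 580 = 0  ⇒  m = 56² − 5·580 = 236
m = 236 > 0,  v_rel·d = 56 > 0  ⇒  inside

inside=yes margin=236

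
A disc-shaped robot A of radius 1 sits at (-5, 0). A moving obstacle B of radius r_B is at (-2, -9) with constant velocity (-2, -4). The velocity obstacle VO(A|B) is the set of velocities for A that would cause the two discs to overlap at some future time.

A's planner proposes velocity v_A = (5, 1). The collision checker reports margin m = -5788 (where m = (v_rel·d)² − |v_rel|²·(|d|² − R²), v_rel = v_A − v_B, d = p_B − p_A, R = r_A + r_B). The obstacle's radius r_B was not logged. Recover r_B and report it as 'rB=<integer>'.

m = -5788
d = (3, -9);  v_rel = (7, 5),  |v_rel|² = 74
v_rel×d = (7)·(-9) − (5)·(3) = -78
since m = R²·74 − (-78)²:  R² = (6084 + -5788) / 74 = 4
R = √4 = 2  ⇒  r_B = 2 − 1 = 1

rB=1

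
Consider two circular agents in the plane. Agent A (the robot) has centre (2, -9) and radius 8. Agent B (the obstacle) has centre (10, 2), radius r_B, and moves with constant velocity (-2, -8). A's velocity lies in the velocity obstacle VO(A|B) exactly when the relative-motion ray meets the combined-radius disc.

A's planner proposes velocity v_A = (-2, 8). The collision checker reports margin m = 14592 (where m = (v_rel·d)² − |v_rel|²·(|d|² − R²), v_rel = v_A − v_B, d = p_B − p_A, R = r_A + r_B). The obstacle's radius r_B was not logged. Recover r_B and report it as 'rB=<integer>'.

m = 14592
d = (8, 11);  v_rel = (0, 16),  |v_rel|² = 256
v_rel×d = (0)·(11) − (16)·(8) = -128
since m = R²·256 − (-128)²:  R² = (16384 + 14592) / 256 = 121
R = √121 = 11  ⇒  r_B = 11 − 8 = 3

rB=3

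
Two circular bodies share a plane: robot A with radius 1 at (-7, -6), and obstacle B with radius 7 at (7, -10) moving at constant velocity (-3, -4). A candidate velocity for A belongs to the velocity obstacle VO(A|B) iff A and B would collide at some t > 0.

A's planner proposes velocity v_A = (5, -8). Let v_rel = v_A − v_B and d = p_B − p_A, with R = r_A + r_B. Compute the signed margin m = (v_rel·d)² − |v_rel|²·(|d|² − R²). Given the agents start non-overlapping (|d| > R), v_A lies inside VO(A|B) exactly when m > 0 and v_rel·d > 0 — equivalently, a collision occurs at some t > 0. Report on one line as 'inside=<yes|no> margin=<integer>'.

d = (14, -4),  |d|² = 212;  R = 1+7 = 8,  c = 212−8² = 148
v_rel = (8, -4),  |v_rel|² = 80;  v_rel·d = (8)·(14) + (-4)·(-4) = 128
80·t² − 256·t + 148 = 0  ⇒  m = 128² − 80·148 = 4544
m = 4544 > 0,  v_rel·d = 128 > 0  ⇒  inside

inside=yes margin=4544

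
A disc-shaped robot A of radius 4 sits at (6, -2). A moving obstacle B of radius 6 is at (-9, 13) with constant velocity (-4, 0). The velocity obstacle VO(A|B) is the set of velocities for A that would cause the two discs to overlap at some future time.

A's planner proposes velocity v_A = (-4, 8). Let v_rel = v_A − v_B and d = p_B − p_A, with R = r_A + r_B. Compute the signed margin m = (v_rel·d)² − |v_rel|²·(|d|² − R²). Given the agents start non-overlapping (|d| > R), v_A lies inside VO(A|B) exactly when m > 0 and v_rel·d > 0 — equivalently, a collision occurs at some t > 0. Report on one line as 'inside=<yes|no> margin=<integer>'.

d = (-15, 15),  |d|² = 450;  R = 4+6 = 10,  c = 450−10² = 350
v_rel = (0, 8),  |v_rel|² = 64;  v_rel·d = (0)·(-15) + (8)·(15) = 120
64·t² − 240·t + 350 = 0  ⇒  m = 120² − 64·350 = -8000
m = -8000 < 0,  v_rel·d = 120 > 0  ⇒  outside

inside=no margin=-8000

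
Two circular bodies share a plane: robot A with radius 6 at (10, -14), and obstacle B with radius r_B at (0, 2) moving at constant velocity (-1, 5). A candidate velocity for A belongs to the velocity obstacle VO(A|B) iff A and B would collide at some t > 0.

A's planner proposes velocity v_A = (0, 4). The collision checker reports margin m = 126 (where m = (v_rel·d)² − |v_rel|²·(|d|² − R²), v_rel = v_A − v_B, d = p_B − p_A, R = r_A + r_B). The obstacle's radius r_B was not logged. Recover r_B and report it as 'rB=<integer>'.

m = 126
d = (-10, 16);  v_rel = (1, -1),  |v_rel|² = 2
v_rel×d = (1)·(16) − (-1)·(-10) = 6
since m = R²·2 − 6²:  R² = (36 + 126) / 2 = 81
R = √81 = 9  ⇒  r_B = 9 − 6 = 3

rB=3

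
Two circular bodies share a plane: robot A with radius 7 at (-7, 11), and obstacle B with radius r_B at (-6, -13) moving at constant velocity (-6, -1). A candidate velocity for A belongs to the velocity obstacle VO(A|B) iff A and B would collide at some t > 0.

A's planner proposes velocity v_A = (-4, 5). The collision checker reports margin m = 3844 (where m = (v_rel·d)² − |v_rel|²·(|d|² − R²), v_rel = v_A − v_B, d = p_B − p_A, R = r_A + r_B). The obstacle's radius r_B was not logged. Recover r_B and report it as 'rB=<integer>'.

m = 3844
d = (1, -24);  v_rel = (2, 6),  |v_rel|² = 40
v_rel×d = (2)·(-24) − (6)·(1) = -54
since m = R²·40 − (-54)²:  R² = (2916 + 3844) / 40 = 169
R = √169 = 13  ⇒  r_B = 13 − 7 = 6

rB=6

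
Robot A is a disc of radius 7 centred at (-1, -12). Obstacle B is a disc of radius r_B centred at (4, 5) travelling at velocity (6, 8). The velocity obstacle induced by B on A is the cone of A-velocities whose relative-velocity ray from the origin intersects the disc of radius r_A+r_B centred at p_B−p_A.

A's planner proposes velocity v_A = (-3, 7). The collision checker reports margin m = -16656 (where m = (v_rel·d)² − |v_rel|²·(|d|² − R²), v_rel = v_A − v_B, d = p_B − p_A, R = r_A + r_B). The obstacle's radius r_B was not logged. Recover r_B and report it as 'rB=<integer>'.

m = -16656
d = (5, 17);  v_rel = (-9, -1),  |v_rel|² = 82
v_rel×d = (-9)·(17) − (-1)·(5) = -148
since m = R²·82 − (-148)²:  R² = (21904 + -16656) / 82 = 64
R = √64 = 8  ⇒  r_B = 8 − 7 = 1

rB=1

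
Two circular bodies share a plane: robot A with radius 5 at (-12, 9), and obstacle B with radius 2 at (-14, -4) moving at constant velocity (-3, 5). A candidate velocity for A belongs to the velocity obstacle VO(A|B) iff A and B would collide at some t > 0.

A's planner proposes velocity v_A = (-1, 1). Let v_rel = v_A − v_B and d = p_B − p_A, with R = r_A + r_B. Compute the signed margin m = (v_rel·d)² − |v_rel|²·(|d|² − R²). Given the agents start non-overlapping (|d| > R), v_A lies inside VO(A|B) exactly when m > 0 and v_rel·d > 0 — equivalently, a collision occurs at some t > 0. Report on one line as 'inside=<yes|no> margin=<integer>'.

d = (-2, -13),  |d|² = 173;  R = 5+2 = 7,  c = 173−7² = 124
v_rel = (2, -4),  |v_rel|² = 20;  v_rel·d = (2)·(-2) + (-4)·(-13) = 48
20·t² − 96·t + 124 = 0  ⇒  m = 48² − 20·124 = -176
m = -176 < 0,  v_rel·d = 48 > 0  ⇒  outside

inside=no margin=-176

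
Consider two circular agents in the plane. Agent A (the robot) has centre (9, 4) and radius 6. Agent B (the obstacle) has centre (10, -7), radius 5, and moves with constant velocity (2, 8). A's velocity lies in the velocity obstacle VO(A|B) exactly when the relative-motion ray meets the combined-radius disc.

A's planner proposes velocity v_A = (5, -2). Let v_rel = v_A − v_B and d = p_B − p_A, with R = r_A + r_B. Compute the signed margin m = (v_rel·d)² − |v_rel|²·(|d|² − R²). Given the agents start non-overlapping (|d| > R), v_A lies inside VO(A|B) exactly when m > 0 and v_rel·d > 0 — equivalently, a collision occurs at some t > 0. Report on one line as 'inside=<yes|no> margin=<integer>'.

d = (1, -11),  |d|² = 122;  R = 6+5 = 11,  c = 122−11² = 1
v_rel = (3, -10),  |v_rel|² = 109;  v_rel·d = (3)·(1) + (-10)·(-11) = 113
109·t² − 226·t + 1 = 0  ⇒  m = 113² − 109·1 = 12660
m = 12660 > 0,  v_rel·d = 113 > 0  ⇒  inside

inside=yes margin=12660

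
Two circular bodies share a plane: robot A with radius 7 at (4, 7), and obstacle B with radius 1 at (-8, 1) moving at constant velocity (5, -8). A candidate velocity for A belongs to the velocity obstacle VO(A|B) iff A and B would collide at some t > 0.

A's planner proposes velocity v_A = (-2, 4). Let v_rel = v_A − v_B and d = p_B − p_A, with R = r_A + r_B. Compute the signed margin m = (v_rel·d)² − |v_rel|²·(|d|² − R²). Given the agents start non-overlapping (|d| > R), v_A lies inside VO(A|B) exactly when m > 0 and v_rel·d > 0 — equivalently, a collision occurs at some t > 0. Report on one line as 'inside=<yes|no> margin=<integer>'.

d = (-12, -6),  |d|² = 180;  R = 7+1 = 8,  c = 180−8² = 116
v_rel = (-7, 12),  |v_rel|² = 193;  v_rel·d = (-7)·(-12) + (12)·(-6) = 12
193·t² − 24·t + 116 = 0  ⇒  m = 12² − 193·116 = -22244
m = -22244 < 0,  v_rel·d = 12 > 0  ⇒  outside

inside=no margin=-22244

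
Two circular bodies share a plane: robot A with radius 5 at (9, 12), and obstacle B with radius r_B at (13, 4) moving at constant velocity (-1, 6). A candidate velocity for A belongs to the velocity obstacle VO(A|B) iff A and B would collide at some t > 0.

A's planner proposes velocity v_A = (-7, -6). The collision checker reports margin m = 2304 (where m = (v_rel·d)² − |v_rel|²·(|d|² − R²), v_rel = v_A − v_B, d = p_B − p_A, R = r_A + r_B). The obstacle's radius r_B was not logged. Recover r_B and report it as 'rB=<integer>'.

m = 2304
d = (4, -8);  v_rel = (-6, -12),  |v_rel|² = 180
v_rel×d = (-6)·(-8) − (-12)·(4) = 96
since m = R²·180 − 96²:  R² = (9216 + 2304) / 180 = 64
R = √64 = 8  ⇒  r_B = 8 − 5 = 3

rB=3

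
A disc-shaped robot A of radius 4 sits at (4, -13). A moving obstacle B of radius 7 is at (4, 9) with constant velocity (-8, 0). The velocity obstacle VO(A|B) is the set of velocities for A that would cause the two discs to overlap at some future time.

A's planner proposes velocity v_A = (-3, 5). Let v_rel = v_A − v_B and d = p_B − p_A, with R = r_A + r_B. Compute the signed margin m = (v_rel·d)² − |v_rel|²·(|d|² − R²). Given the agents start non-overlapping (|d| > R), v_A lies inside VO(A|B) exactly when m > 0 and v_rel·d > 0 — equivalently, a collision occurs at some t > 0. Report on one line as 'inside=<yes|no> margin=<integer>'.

d = (0, 22),  |d|² = 484;  R = 4+7 = 11,  c = 484−11² = 363
v_rel = (5, 5),  |v_rel|² = 50;  v_rel·d = (5)·(0) + (5)·(22) = 110
50·t² − 220·t + 363 = 0  ⇒  m = 110² − 50·363 = -6050
m = -6050 < 0,  v_rel·d = 110 > 0  ⇒  outside

inside=no margin=-6050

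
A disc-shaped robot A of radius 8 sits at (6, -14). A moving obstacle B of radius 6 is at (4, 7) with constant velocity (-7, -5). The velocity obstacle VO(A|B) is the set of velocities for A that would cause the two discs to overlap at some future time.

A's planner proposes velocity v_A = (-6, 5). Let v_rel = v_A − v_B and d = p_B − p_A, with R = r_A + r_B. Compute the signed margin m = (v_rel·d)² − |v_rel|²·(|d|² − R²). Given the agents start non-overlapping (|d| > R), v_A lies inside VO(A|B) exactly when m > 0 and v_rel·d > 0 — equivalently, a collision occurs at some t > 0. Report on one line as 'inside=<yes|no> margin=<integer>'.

d = (-2, 21),  |d|² = 445;  R = 8+6 = 14,  c = 445−14² = 249
v_rel = (1, 10),  |v_rel|² = 101;  v_rel·d = (1)·(-2) + (10)·(21) = 208
101·t² − 416·t + 249 = 0  ⇒  m = 208² − 101·249 = 18115
m = 18115 > 0,  v_rel·d = 208 > 0  ⇒  inside

inside=yes margin=18115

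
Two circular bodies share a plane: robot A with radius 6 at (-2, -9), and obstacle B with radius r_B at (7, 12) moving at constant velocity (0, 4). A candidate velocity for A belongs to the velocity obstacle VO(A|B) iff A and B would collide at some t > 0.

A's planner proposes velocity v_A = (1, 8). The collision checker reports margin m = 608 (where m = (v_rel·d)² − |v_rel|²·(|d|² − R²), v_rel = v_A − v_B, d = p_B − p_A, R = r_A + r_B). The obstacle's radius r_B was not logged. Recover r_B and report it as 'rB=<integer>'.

m = 608
d = (9, 21);  v_rel = (1, 4),  |v_rel|² = 17
v_rel×d = (1)·(21) − (4)·(9) = -15
since m = R²·17 − (-15)²:  R² = (225 + 608) / 17 = 49
R = √49 = 7  ⇒  r_B = 7 − 6 = 1

rB=1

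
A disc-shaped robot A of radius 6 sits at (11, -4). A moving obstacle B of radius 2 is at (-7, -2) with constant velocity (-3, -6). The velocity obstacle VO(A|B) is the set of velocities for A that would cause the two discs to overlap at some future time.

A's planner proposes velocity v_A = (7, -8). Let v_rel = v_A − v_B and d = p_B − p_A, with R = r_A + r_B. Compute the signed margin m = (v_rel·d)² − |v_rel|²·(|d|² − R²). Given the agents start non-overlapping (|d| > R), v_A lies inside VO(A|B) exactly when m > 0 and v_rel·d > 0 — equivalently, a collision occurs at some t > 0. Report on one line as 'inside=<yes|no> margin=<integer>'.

d = (-18, 2),  |d|² = 328;  R = 6+2 = 8,  c = 328−8² = 264
v_rel = (10, -2),  |v_rel|² = 104;  v_rel·d = (10)·(-18) + (-2)·(2) = -184
104·t² + 368·t + 264 = 0  ⇒  m = (-184)² − 104·264 = 6400
m = 6400 > 0,  v_rel·d = -184 < 0  ⇒  outside

inside=no margin=6400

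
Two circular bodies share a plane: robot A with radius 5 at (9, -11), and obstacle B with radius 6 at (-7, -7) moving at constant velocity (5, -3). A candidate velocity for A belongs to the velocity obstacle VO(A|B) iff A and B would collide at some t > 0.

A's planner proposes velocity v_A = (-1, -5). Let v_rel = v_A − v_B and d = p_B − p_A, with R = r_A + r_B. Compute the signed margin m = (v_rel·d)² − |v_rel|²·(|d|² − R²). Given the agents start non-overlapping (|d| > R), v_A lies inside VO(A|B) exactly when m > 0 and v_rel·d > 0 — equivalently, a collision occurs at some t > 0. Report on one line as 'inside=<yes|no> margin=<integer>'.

d = (-16, 4),  |d|² = 272;  R = 5+6 = 11,  c = 272−11² = 151
v_rel = (-6, -2),  |v_rel|² = 40;  v_rel·d = (-6)·(-16) + (-2)·(4) = 88
40·t² − 176·t + 151 = 0  ⇒  m = 88² − 40·151 = 1704
m = 1704 > 0,  v_rel·d = 88 > 0  ⇒  inside

inside=yes margin=1704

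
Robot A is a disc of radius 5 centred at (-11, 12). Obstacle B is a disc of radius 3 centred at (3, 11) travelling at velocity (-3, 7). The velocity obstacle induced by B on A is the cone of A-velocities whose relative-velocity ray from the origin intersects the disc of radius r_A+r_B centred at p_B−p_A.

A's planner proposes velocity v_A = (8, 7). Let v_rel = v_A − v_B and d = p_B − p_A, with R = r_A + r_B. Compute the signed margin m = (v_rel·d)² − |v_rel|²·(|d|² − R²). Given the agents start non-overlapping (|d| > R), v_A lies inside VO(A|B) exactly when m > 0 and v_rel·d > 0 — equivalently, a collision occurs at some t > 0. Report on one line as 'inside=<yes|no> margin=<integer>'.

d = (14, -1),  |d|² = 197;  R = 5+3 = 8,  c = 197−8² = 133
v_rel = (11, 0),  |v_rel|² = 121;  v_rel·d = (11)·(14) + (0)·(-1) = 154
121·t² − 308·t + 133 = 0  ⇒  m = 154² − 121·133 = 7623
m = 7623 > 0,  v_rel·d = 154 > 0  ⇒  inside

inside=yes margin=7623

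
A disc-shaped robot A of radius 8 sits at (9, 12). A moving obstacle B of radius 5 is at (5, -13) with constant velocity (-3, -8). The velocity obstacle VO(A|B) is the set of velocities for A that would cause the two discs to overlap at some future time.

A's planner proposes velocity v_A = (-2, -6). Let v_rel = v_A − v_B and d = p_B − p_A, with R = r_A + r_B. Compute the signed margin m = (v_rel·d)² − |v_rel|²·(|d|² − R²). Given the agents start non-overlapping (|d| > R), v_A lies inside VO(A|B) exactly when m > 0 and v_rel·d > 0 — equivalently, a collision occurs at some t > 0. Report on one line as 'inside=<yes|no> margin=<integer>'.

d = (-4, -25),  |d|² = 641;  R = 8+5 = 13,  c = 641−13² = 472
v_rel = (1, 2),  |v_rel|² = 5;  v_rel·d = (1)·(-4) + (2)·(-25) = -54
5·t² + 108·t + 472 = 0  ⇒  m = (-54)² − 5·472 = 556
m = 556 > 0,  v_rel·d = -54 < 0  ⇒  outside

inside=no margin=556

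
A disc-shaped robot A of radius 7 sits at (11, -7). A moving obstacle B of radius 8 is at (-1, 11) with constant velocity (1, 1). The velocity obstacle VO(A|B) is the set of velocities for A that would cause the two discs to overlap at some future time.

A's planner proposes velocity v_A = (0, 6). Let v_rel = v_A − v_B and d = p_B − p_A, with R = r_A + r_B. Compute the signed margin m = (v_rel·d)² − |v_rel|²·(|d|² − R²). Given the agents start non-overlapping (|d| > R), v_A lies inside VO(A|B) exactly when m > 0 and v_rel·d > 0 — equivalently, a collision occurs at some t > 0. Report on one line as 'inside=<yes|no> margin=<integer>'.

d = (-12, 18),  |d|² = 468;  R = 7+8 = 15,  c = 468−15² = 243
v_rel = (-1, 5),  |v_rel|² = 26;  v_rel·d = (-1)·(-12) + (5)·(18) = 102
26·t² − 204·t + 243 = 0  ⇒  m = 102² − 26·243 = 4086
m = 4086 > 0,  v_rel·d = 102 > 0  ⇒  inside

inside=yes margin=4086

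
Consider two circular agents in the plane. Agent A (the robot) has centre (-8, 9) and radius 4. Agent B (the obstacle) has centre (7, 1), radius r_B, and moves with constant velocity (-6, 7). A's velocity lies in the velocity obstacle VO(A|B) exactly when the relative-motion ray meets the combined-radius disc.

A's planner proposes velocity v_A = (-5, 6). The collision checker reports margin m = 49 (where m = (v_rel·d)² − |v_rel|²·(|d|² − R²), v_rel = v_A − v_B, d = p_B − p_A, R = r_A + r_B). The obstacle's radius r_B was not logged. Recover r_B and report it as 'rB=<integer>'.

m = 49
d = (15, -8);  v_rel = (1, -1),  |v_rel|² = 2
v_rel×d = (1)·(-8) − (-1)·(15) = 7
since m = R²·2 − 7²:  R² = (49 + 49) / 2 = 49
R = √49 = 7  ⇒  r_B = 7 − 4 = 3

rB=3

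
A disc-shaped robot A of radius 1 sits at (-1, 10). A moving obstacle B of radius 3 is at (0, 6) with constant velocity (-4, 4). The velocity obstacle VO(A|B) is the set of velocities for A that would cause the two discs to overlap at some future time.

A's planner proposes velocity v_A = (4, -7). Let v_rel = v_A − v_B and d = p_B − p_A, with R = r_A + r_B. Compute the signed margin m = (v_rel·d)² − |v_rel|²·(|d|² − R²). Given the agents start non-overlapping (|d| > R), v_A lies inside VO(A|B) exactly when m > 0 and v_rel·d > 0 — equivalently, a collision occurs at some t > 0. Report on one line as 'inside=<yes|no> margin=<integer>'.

d = (1, -4),  |d|² = 17;  R = 1+3 = 4,  c = 17−4² = 1
v_rel = (8, -11),  |v_rel|² = 185;  v_rel·d = (8)·(1) + (-11)·(-4) = 52
185·t² − 104·t + 1 = 0  ⇒  m = 52² − 185·1 = 2519
m = 2519 > 0,  v_rel·d = 52 > 0  ⇒  inside

inside=yes margin=2519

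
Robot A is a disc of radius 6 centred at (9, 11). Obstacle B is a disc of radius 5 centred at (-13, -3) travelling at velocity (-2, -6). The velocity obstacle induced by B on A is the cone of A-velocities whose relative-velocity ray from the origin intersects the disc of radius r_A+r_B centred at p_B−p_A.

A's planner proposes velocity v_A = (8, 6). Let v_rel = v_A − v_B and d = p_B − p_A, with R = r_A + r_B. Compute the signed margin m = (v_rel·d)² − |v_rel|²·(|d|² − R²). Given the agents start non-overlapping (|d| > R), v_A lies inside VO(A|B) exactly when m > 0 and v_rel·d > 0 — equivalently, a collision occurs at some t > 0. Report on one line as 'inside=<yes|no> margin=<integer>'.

d = (-22, -14),  |d|² = 680;  R = 6+5 = 11,  c = 680−11² = 559
v_rel = (10, 12),  |v_rel|² = 244;  v_rel·d = (10)·(-22) + (12)·(-14) = -388
244·t² + 776·t + 559 = 0  ⇒  m = (-388)² − 244·559 = 14148
m = 14148 > 0,  v_rel·d = -388 < 0  ⇒  outside

inside=no margin=14148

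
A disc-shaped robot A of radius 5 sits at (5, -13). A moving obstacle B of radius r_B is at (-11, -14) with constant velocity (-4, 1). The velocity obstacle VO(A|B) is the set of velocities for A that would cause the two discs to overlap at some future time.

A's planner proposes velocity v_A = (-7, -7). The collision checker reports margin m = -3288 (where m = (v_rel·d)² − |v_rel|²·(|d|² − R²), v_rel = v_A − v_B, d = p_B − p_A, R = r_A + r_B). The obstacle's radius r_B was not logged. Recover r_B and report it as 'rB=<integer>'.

m = -3288
d = (-16, -1);  v_rel = (-3, -8),  |v_rel|² = 73
v_rel×d = (-3)·(-1) − (-8)·(-16) = -125
since m = R²·73 − (-125)²:  R² = (15625 + -3288) / 73 = 169
R = √169 = 13  ⇒  r_B = 13 − 5 = 8

rB=8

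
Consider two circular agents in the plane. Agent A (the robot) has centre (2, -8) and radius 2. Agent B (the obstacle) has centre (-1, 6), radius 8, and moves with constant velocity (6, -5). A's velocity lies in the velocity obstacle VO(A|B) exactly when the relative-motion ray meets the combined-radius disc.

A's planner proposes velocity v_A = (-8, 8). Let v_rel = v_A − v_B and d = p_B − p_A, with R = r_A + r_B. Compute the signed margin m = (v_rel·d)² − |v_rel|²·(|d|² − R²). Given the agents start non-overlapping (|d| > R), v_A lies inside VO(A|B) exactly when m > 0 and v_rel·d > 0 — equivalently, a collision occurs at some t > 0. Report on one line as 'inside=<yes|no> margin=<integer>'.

d = (-3, 14),  |d|² = 205;  R = 2+8 = 10,  c = 205−10² = 105
v_rel = (-14, 13),  |v_rel|² = 365;  v_rel·d = (-14)·(-3) + (13)·(14) = 224
365·t² − 448·t + 105 = 0  ⇒  m = 224² − 365·105 = 11851
m = 11851 > 0,  v_rel·d = 224 > 0  ⇒  inside

inside=yes margin=11851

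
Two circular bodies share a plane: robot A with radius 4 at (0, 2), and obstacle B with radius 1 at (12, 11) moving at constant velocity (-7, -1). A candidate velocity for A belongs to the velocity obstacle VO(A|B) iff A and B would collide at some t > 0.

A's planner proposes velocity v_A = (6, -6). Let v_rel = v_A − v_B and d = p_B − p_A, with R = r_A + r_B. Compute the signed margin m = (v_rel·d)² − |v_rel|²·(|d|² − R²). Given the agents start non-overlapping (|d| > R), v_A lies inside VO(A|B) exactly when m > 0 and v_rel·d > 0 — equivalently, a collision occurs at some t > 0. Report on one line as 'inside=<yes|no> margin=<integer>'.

d = (12, 9),  |d|² = 225;  R = 4+1 = 5,  c = 225−5² = 200
v_rel = (13, -5),  |v_rel|² = 194;  v_rel·d = (13)·(12) + (-5)·(9) = 111
194·t² − 222·t + 200 = 0  ⇒  m = 111² − 194·200 = -26479
m = -26479 < 0,  v_rel·d = 111 > 0  ⇒  outside

inside=no margin=-26479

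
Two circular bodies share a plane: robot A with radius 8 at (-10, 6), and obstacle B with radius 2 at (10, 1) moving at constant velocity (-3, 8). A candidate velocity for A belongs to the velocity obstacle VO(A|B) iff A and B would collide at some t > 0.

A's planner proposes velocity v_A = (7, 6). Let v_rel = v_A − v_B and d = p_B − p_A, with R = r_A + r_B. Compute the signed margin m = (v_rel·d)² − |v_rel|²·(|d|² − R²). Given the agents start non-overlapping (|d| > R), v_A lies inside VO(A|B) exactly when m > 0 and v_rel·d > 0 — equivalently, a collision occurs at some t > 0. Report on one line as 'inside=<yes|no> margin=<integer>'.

d = (20, -5),  |d|² = 425;  R = 8+2 = 10,  c = 425−10² = 325
v_rel = (10, -2),  |v_rel|² = 104;  v_rel·d = (10)·(20) + (-2)·(-5) = 210
104·t² − 420·t + 325 = 0  ⇒  m = 210² − 104·325 = 10300
m = 10300 > 0,  v_rel·d = 210 > 0  ⇒  inside

inside=yes margin=10300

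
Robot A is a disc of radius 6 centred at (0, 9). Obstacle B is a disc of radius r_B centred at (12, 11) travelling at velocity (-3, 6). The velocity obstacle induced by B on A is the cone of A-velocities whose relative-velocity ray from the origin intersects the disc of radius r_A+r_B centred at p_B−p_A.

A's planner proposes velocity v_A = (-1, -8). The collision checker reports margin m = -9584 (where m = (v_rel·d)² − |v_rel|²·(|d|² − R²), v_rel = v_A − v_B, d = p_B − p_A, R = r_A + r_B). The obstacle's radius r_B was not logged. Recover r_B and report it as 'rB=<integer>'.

m = -9584
d = (12, 2);  v_rel = (2, -14),  |v_rel|² = 200
v_rel×d = (2)·(2) − (-14)·(12) = 172
since m = R²·200 − 172²:  R² = (29584 + -9584) / 200 = 100
R = √100 = 10  ⇒  r_B = 10 − 6 = 4

rB=4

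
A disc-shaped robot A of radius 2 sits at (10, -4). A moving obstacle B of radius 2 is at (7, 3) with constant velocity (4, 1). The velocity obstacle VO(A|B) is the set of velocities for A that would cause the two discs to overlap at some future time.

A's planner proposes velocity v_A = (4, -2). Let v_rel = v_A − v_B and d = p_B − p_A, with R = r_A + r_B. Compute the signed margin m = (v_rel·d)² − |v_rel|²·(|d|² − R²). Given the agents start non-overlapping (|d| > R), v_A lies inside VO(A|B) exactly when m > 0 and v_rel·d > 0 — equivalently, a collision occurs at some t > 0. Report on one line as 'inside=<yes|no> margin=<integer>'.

d = (-3, 7),  |d|² = 58;  R = 2+2 = 4,  c = 58−4² = 42
v_rel = (0, -3),  |v_rel|² = 9;  v_rel·d = (0)·(-3) + (-3)·(7) = -21
9·t² + 42·t + 42 = 0  ⇒  m = (-21)² − 9·42 = 63
m = 63 > 0,  v_rel·d = -21 < 0  ⇒  outside

inside=no margin=63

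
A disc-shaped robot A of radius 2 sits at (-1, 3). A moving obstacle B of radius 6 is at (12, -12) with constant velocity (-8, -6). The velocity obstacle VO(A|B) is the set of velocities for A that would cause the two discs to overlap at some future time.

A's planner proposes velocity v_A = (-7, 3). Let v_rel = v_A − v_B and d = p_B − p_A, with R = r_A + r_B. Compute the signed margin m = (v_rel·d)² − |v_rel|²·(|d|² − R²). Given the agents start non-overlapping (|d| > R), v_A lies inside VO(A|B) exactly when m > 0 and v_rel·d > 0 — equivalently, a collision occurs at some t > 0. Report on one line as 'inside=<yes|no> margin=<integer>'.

d = (13, -15),  |d|² = 394;  R = 2+6 = 8,  c = 394−8² = 330
v_rel = (1, 9),  |v_rel|² = 82;  v_rel·d = (1)·(13) + (9)·(-15) = -122
82·t² + 244·t + 330 = 0  ⇒  m = (-122)² − 82·330 = -12176
m = -12176 < 0,  v_rel·d = -122 < 0  ⇒  outside

inside=no margin=-12176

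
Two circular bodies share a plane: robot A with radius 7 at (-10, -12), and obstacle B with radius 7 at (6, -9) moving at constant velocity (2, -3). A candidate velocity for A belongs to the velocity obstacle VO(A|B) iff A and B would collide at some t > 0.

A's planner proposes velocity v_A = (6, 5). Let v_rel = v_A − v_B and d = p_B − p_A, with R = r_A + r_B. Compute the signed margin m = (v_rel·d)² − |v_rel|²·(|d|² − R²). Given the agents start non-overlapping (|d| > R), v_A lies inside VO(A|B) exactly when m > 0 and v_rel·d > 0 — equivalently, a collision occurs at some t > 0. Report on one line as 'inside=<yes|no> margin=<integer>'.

d = (16, 3),  |d|² = 265;  R = 7+7 = 14,  c = 265−14² = 69
v_rel = (4, 8),  |v_rel|² = 80;  v_rel·d = (4)·(16) + (8)·(3) = 88
80·t² − 176·t + 69 = 0  ⇒  m = 88² − 80·69 = 2224
m = 2224 > 0,  v_rel·d = 88 > 0  ⇒  inside

inside=yes margin=2224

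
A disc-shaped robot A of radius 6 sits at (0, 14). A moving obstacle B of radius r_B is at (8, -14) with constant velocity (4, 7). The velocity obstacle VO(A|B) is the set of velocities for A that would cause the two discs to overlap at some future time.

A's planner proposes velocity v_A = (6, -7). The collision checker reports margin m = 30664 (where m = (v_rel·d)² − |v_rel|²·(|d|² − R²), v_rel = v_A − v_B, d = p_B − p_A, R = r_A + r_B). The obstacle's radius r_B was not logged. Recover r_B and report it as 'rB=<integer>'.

m = 30664
d = (8, -28);  v_rel = (2, -14),  |v_rel|² = 200
v_rel×d = (2)·(-28) − (-14)·(8) = 56
since m = R²·200 − 56²:  R² = (3136 + 30664) / 200 = 169
R = √169 = 13  ⇒  r_B = 13 − 6 = 7

rB=7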